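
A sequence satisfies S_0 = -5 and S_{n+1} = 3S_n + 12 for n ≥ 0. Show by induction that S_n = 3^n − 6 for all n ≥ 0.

Base case: S_0 = -5, and 3^0 − 6 = 1 − 6 = -5.
Assume S_k = 3^k − 6 for some k ≥ 0.
Then S_{k+1} = 3S_k + 12 = 3·(3^k − 6) + 12 = 3^{k+1} − 18 + 12 = 3^{k+1} − 6.
Hence S_n = 3^n − 6 for every n ≥ 0, by induction.

S_n = 3^n − 6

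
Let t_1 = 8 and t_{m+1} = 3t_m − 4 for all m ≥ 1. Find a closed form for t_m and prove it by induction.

Claim: t_m = 2·3^m + 2.

Base case: t_1 = 8, and 2·3^1 + 2 = 6 + 2 = 8.
Assume t_k = 2·3^k + 2 for some k ≥ 1.
Then t_{k+1} = 3t_k − 4 = 3·(2·3^k + 2) − 4 = 6·3^k + 6 − 4 = 2·3^{k+1} + 2.
So the formula holds for k+1, and by induction t_m = 2·3^m + 2 for all m ≥ 1.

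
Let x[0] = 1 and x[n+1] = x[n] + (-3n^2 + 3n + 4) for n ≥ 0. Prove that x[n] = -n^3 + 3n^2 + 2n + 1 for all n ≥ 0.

Base case: x[0] = 1, and -0^3 + 3·0^2 + 2·0 + 1 = 1.
Assume x[r] = -r^3 + 3r^2 + 2r + 1.
Then x[r+1] = x[r] + (-3r^2 + 3r + 4) = (-r^3 + 3r^2 + 2r + 1) + (-3r^2 + 3r + 4) = -r^3 + 5r + 5,
and -(r+1)^3 + 3·(r+1)^2 + 2·(r+1) + 1 = -r^3 + 5r + 5.
Hence x[n] = -n^3 + 3n^2 + 2n + 1 for every n ≥ 0, by induction.

x[n] = -n^3 + 3n^2 + 2n + 1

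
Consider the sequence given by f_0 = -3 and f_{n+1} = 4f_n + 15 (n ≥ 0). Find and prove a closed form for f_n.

Claim: f_n = 2·4^n − 5.

Base case: f_0 = -3, and 2·4^0 − 5 = 2 − 5 = -3.
Assume f_k = 2·4^k − 5 for some k ≥ 0.
Then f_{k+1} = 4f_k + 15 = 4·(2·4^k − 5) + 15 = 8·4^k − 20 + 15 = 2·4^{k+1} − 5.
Hence f_n = 2·4^n − 5 for every n ≥ 0, by induction.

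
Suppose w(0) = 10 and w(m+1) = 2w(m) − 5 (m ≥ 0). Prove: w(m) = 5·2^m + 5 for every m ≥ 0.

Base case: w(0) = 10, and 5·2^0 + 5 = 5 + 5 = 10.
Assume w(k) = 5·2^k + 5 for some k ≥ 0.
Then w(k+1) = 2w(k) − 5 = 2·(5·2^k + 5) − 5 = 10·2^k + 10 − 5 = 5·2^{k+1} + 5.
Hence w(m) = 5·2^m + 5 for every m ≥ 0, by induction.

w(m) = 5·2^m + 5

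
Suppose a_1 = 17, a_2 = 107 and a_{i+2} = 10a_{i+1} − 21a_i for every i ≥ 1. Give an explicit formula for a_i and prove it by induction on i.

Claim: a_i = 3^i + 2·7^i.

Base cases: a_1 = 17 and 3^1 + 2·7^1 = 17; a_2 = 107 and 3^2 + 2·7^2 = 107.
Assume a_t = 3^t + 2·7^t for all 1 ≤ t ≤ j, where j ≥ 2.
Then a_{j+1} = 10a_j − 21a_{j−1} = 10·(3^j + 2·7^j) − 21·(3^{j−1} + 2·7^{j−1}) = (10·3 − 21)3^{j−1} + 2·(10·7 − 21)7^{j−1} = 9·3^{j−1} + 98·7^{j−1} = 3^{j+1} + 2·7^{j+1}.
Hence a_i = 3^i + 2·7^i for every i ≥ 1, by strong induction.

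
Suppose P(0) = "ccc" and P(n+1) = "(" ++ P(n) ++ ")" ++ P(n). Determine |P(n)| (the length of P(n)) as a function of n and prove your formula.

Claim: |P(n)| = 5·2^n − 2.

Base case: |P(0)| = 3, and 5·2^0 − 2 = 3.
Assume |P(r)| = 5·2^r − 2.
Then |P(r+1)| = 1 + |P(r)| + 1 + |P(r)| = 2|P(r)| + 2 = 2(5·2^r − 2) + 2 = 5·2^{r+1} − 4 + 2 = 5·2^{r+1} − 2.
By induction, |P(n)| = 5·2^n − 2 for all n ≥ 0.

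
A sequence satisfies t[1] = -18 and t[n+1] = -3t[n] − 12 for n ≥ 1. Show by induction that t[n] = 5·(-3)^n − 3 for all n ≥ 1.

Base case: t[1] = -18, and 5·(-3)^1 − 3 = -15 − 3 = -18.
Assume t[r] = 5·(-3)^r − 3 for some r ≥ 1.
Then t[r+1] = -3t[r] − 12 = -3·(5·(-3)^r − 3) − 12 = -15·(-3)^r + 9 − 12 = 5·(-3)^{r+1} − 3.
By induction, t[n] = 5·(-3)^n − 3 for all n ≥ 1.

t[n] = 5·(-3)^n − 3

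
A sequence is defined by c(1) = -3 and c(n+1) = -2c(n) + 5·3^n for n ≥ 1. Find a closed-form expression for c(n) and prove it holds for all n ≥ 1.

Claim: c(n) = 3·(-2)^n + 3^n.

Base case: c(1) = -3, and 3·(-2)^1 + 3^1 = -6 + 3 = -3.
Assume c(m) = 3·(-2)^m + 3^m for some m ≥ 1.
Then c(m+1) = -2c(m) + 5·3^m = -2·(3·(-2)^m + 3^m) + 5·3^m = 3·(-2)^{m+1} − 2·3^m + 5·3^m = 3·(-2)^{m+1} + 3·3^m = 3·(-2)^{m+1} + 3^{m+1}.
This completes the inductive step, so c(n) = 3·(-2)^n + 3^n for all n ≥ 1.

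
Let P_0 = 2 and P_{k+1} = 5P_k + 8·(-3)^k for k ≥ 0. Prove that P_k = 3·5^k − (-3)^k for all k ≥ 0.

Base case: P_0 = 2, and 3·5^0 − (-3)^0 = 3 − 1 = 2.
Assume P_j = 3·5^j − (-3)^j for some j ≥ 0.
Then P_{j+1} = 5P_j + 8·(-3)^j = 5·(3·5^j − (-3)^j) + 8·(-3)^j = 3·5^{j+1} − 5·(-3)^j + 8·(-3)^j = 3·5^{j+1} + 3·(-3)^j = 3·5^{j+1} − (-3)^{j+1}.
So the formula holds for j+1, and by induction P_k = 3·5^k − (-3)^k for all k ≥ 0.

P_k = 3·5^k − (-3)^k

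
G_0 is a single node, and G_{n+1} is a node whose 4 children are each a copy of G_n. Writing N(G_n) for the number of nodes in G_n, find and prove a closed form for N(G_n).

Claim: N(G_n) = (4^{n+1} − 1)/3.

Base case: N(G_0) = 1, and (4^{0+1} − 1)/3 = 1.
Assume N(G_k) = (4^{k+1} − 1)/3.
Then N(G_{k+1}) = 1 + 4N(G_k) = 1 + 4·(4^{k+1} − 1)/3 = 1 + (4^{k+2} − 4)/3 = (3 + 4^{k+2} − 4)/3 = (4^{k+2} − 1)/3.
By induction, N(G_n) = (4^{n+1} − 1)/3 for all n ≥ 0.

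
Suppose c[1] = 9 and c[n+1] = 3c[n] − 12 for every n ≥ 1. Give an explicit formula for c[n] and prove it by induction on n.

Claim: c[n] = 3^n + 6.

Base case: c[1] = 9, and 3^1 + 6 = 3 + 6 = 9.
Assume c[j] = 3^j + 6 for some j ≥ 1.
Then c[j+1] = 3c[j] − 12 = 3·(3^j + 6) − 12 = 3^{j+1} + 18 − 12 = 3^{j+1} + 6.
This completes the inductive step, so c[n] = 3^n + 6 for all n ≥ 1.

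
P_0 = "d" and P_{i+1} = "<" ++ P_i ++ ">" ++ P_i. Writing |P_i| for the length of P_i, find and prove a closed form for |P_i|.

Claim: |P_i| = 3·2^i − 2.

Base case: |P_0| = 1, and 3·2^0 − 2 = 1.
Assume |P_k| = 3·2^k − 2.
Then |P_{k+1}| = 1 + |P_k| + 1 + |P_k| = 2|P_k| + 2 = 2(3·2^k − 2) + 2 = 3·2^{k+1} − 4 + 2 = 3·2^{k+1} − 2.
Hence |P_i| = 3·2^i − 2 for every i ≥ 0, by induction.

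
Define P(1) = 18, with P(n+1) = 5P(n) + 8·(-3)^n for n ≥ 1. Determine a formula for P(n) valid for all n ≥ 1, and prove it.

Claim: P(n) = 3·5^n − (-3)^n.

Base case: P(1) = 18, and 3·5^1 − (-3)^1 = 15 + 3 = 18.
Assume P(k) = 3·5^k − (-3)^k for some k ≥ 1.
Then P(k+1) = 5P(k) + 8·(-3)^k = 5·(3·5^k − (-3)^k) + 8·(-3)^k = 3·5^{k+1} − 5·(-3)^k + 8·(-3)^k = 3·5^{k+1} + 3·(-3)^k = 3·5^{k+1} − (-3)^{k+1}.
By induction, P(n) = 3·5^n − (-3)^n for all n ≥ 1.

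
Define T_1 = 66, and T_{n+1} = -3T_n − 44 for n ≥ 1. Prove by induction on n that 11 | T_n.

Base case: T_1 = 66 = 11·6, so 11 | T_1.
Assume 11 | T_j, so T_j = 11t for some integer t.
Then T_{j+1} = -3T_j − 44 = -3·(11t) − 44 = 11(-3t − 4), so 11 | T_{j+1}.
So the property holds for j+1, and by induction 11 | T_n for all n ≥ 1.

11 | T_n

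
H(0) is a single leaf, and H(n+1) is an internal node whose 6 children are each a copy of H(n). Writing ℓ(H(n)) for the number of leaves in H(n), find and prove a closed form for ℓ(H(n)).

Claim: ℓ(H(n)) = 6^n.

Base case: ℓ(H(0)) = 1, and 6^0 = 1.
Assume ℓ(H(j)) = 6^j.
Then ℓ(H(j+1)) = 6·ℓ(H(j)) = 6·6^j = 6^{j+1}.
So the formula holds for j+1, and by induction ℓ(H(n)) = 6^n for all n ≥ 0.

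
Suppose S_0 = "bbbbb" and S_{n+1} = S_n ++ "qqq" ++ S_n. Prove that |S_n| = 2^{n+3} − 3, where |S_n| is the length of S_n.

Base case: |S_0| = 5, and 2^{0+3} − 3 = 5.
Assume |S_k| = 2^{k+3} − 3.
Then |S_{k+1}| = |S_k| + 3 + |S_k| = 2|S_k| + 3 = 2(2^{k+3} − 3) + 3 = 2^{k+1+3} − 6 + 3 = 2^{k+1+3} − 3.
This completes the inductive step, so |S_n| = 2^{n+3} − 3 for all n ≥ 0.

|S_n| = 2^{n+3} − 3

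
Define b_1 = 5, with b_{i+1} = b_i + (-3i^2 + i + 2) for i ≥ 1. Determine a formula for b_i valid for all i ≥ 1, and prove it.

Claim: b_i = -i^3 + 2i^2 + i + 3.

Base case: b_1 = 5, and -1^3 + 2·1^2 + 1 + 3 = 5.
Assume b_k = -k^3 + 2k^2 + k + 3.
Then b_{k+1} = b_k + (-3k^2 + k + 2) = (-k^3 + 2k^2 + k + 3) + (-3k^2 + k + 2) = -k^3 − k^2 + 2k + 5,
and -(k+1)^3 + 2·(k+1)^2 + (k+1) + 3 = -k^3 − k^2 + 2k + 5.
This completes the inductive step, so b_i = -i^3 + 2i^2 + i + 3 for all i ≥ 1.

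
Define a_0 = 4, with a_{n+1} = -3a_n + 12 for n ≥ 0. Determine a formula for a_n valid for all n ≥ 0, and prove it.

Claim: a_n = (-3)^n + 3.

Base case: a_0 = 4, and (-3)^0 + 3 = 1 + 3 = 4.
Assume a_k = (-3)^k + 3 for some k ≥ 0.
Then a_{k+1} = -3a_k + 12 = -3·((-3)^k + 3) + 12 = -3·(-3)^k − 9 + 12 = (-3)^{k+1} + 3.
So the formula holds for k+1, and by induction a_n = (-3)^n + 3 for all n ≥ 0.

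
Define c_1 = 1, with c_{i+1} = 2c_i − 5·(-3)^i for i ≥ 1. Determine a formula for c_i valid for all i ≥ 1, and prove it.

Claim: c_i = 2·2^i + (-3)^i.

Base case: c_1 = 1, and 2·2^1 + (-3)^1 = 4 − 3 = 1.
Assume c_j = 2·2^j + (-3)^j for some j ≥ 1.
Then c_{j+1} = 2c_j − 5·(-3)^j = 2·(2·2^j + (-3)^j) − 5·(-3)^j = 2·2^{j+1} + 2·(-3)^j − 5·(-3)^j = 2·2^{j+1} − 3·(-3)^j = 2·2^{j+1} + (-3)^{j+1}.
Hence c_i = 2·2^i + (-3)^i for every i ≥ 1, by induction.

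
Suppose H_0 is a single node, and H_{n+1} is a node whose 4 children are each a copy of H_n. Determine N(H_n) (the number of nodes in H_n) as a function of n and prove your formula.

Claim: N(H_n) = (4^{n+1} − 1)/3.

Base case: N(H_0) = 1, and (4^{0+1} − 1)/3 = 1.
Assume N(H_j) = (4^{j+1} − 1)/3.
Then N(H_{j+1}) = 1 + 4N(H_j) = 1 + 4·(4^{j+1} − 1)/3 = 1 + (4^{j+2} − 4)/3 = (3 + 4^{j+2} − 4)/3 = (4^{j+2} − 1)/3.
By induction, N(H_n) = (4^{n+1} − 1)/3 for all n ≥ 0.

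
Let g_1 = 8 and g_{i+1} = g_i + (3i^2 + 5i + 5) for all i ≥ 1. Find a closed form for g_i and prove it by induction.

Claim: g_i = i^3 + i^2 + 3i + 3.

Base case: g_1 = 8, and 1^3 + 1^2 + 3·1 + 3 = 8.
Assume g_j = j^3 + j^2 + 3j + 3.
Then g_{j+1} = g_j + (3j^2 + 5j + 5) = (j^3 + j^2 + 3j + 3) + (3j^2 + 5j + 5) = j^3 + 4j^2 + 8j + 8,
and (j+1)^3 + (j+1)^2 + 3·(j+1) + 3 = j^3 + 4j^2 + 8j + 8.
By induction, g_i = i^3 + i^2 + 3i + 3 for all i ≥ 1.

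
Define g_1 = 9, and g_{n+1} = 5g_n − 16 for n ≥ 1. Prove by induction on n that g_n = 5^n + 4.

Base case: g_1 = 9, and 5^1 + 4 = 5 + 4 = 9.
Assume g_k = 5^k + 4 for some k ≥ 1.
Then g_{k+1} = 5g_k − 16 = 5·(5^k + 4) − 16 = 5^{k+1} + 20 − 16 = 5^{k+1} + 4.
By induction, g_n = 5^n + 4 for all n ≥ 1.

g_n = 5^n + 4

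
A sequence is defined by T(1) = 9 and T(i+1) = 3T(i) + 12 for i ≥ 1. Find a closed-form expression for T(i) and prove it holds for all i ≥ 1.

Claim: T(i) = 5·3^i − 6.

Base case: T(1) = 9, and 5·3^1 − 6 = 15 − 6 = 9.
Assume T(k) = 5·3^k − 6 for some k ≥ 1.
Then T(k+1) = 3T(k) + 12 = 3·(5·3^k − 6) + 12 = 15·3^k − 18 + 12 = 5·3^{k+1} − 6.
By induction, T(i) = 5·3^i − 6 for all i ≥ 1.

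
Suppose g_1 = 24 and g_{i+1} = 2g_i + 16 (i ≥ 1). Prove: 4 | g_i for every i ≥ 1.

Base case: g_1 = 24 = 4·6, so 4 | g_1.
Assume 4 | g_r, so g_r = 4t for some integer t.
Then g_{r+1} = 2g_r + 16 = 2·(4t) + 16 = 4(2t + 4), so 4 | g_{r+1}.
So the property holds for r+1, and by induction 4 | g_i for all i ≥ 1.

4 | g_i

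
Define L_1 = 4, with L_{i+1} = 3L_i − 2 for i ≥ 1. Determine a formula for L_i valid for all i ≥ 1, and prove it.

Claim: L_i = 3^i + 1.

Base case: L_1 = 4, and 3^1 + 1 = 3 + 1 = 4.
Assume L_j = 3^j + 1 for some j ≥ 1.
Then L_{j+1} = 3L_j − 2 = 3·(3^j + 1) − 2 = 3^{j+1} + 3 − 2 = 3^{j+1} + 1.
Hence L_i = 3^i + 1 for every i ≥ 1, by induction.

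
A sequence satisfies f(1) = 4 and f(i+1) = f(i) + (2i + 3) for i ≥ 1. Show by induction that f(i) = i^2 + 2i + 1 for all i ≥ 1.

Base case: f(1) = 4, and 1^2 + 2·1 + 1 = 4.
Assume f(r) = r^2 + 2r + 1.
Then f(r+1) = f(r) + (2r + 3) = (r^2 + 2r + 1) + (2r + 3) = r^2 + 4r + 4,
and (r+1)^2 + 2·(r+1) + 1 = r^2 + 4r + 4.
This completes the inductive step, so f(i) = i^2 + 2i + 1 for all i ≥ 1.

f(i) = i^2 + 2i + 1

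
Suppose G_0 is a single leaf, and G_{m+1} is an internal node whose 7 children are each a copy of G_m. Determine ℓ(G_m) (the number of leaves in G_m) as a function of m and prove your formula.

Claim: ℓ(G_m) = 7^m.

Base case: ℓ(G_0) = 1, and 7^0 = 1.
Assume ℓ(G_j) = 7^j.
Then ℓ(G_{j+1}) = 7·ℓ(G_j) = 7·7^j = 7^{j+1}.
So the formula holds for j+1, and by induction ℓ(G_m) = 7^m for all m ≥ 0.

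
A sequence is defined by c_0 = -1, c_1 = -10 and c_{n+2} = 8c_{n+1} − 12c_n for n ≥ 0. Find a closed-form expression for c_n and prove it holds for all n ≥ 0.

Claim: c_n = 2^n − 2·6^n.

Base cases: c_0 = -1 and 2^0 − 2·6^0 = -1; c_1 = -10 and 2^1 − 2·6^1 = -10.
Assume c_j = 2^j − 2·6^j for all 0 ≤ j ≤ r, where r ≥ 1.
Then c_{r+1} = 8c_r − 12c_{r−1} = 8·(2^r − 2·6^r) − 12·(2^{r−1} − 2·6^{r−1}) = (8·2 − 12)2^{r−1} − 2·(8·6 − 12)6^{r−1} = 4·2^{r−1} − 72·6^{r−1} = 2^{r+1} − 2·6^{r+1}.
This completes the inductive step, so c_n = 2^n − 2·6^n for all n ≥ 0.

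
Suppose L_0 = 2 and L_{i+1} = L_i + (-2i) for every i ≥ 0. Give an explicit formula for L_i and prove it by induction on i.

Claim: L_i = -i^2 + i + 2.

Base case: L_0 = 2, and -0^2 + 0 + 2 = 2.
Assume L_r = -r^2 + r + 2.
Then L_{r+1} = L_r + (-2r) = (-r^2 + r + 2) + (-2r) = -r^2 − r + 2,
and -(r+1)^2 + (r+1) + 2 = -r^2 − r + 2.
This completes the inductive step, so L_i = -i^2 + i + 2 for all i ≥ 0.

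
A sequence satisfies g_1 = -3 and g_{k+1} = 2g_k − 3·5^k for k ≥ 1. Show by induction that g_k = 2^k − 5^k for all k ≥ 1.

Base case: g_1 = -3, and 2^1 − 5^1 = 2 − 5 = -3.
Assume g_j = 2^j − 5^j for some j ≥ 1.
Then g_{j+1} = 2g_j − 3·5^j = 2·(2^j − 5^j) − 3·5^j = 2^{j+1} − 2·5^j − 3·5^j = 2^{j+1} − 5·5^j = 2^{j+1} − 5^{j+1}.
Hence g_k = 2^k − 5^k for every k ≥ 1, by induction.

g_k = 2^k − 5^k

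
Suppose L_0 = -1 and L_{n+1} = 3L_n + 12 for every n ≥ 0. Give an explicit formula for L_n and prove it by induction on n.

Claim: L_n = 5·3^n − 6.

Base case: L_0 = -1, and 5·3^0 − 6 = 5 − 6 = -1.
Assume L_k = 5·3^k − 6 for some k ≥ 0.
Then L_{k+1} = 3L_k + 12 = 3·(5·3^k − 6) + 12 = 15·3^k − 18 + 12 = 5·3^{k+1} − 6.
So the formula holds for k+1, and by induction L_n = 5·3^n − 6 for all n ≥ 0.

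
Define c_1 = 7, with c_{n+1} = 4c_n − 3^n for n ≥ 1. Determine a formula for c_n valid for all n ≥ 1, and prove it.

Claim: c_n = 4^n + 3^n.

Base case: c_1 = 7, and 4^1 + 3^1 = 4 + 3 = 7.
Assume c_j = 4^j + 3^j for some j ≥ 1.
Then c_{j+1} = 4c_j − 3^j = 4·(4^j + 3^j) − 3^j = 4^{j+1} + 4·3^j − 3^j = 4^{j+1} + 3·3^j = 4^{j+1} + 3^{j+1}.
Hence c_n = 4^n + 3^n for every n ≥ 1, by induction.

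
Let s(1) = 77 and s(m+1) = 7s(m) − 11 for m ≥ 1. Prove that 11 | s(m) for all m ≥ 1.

Base case: s(1) = 77 = 11·7, so 11 | s(1).
Assume 11 | s(k), so s(k) = 11t for some integer t.
Then s(k+1) = 7s(k) − 11 = 7·(11t) − 11 = 11(7t − 1), so 11 | s(k+1).
By induction, 11 | s(m) for all m ≥ 1.

11 | s(m)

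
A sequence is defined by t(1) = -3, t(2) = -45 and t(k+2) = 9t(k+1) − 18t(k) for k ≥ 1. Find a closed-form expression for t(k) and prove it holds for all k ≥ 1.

Claim: t(k) = 3·3^k − 2·6^k.

Base cases: t(1) = -3 and 3·3^1 − 2·6^1 = -3; t(2) = -45 and 3·3^2 − 2·6^2 = -45.
Assume t(i) = 3·3^i − 2·6^i for all 1 ≤ i ≤ j, where j ≥ 2.
Then t(j+1) = 9t(j) − 18t(j−1) = 9·(3·3^j − 2·6^j) − 18·(3·3^{j−1} − 2·6^{j−1}) = 3·(9·3 − 18)3^{j−1} − 2·(9·6 − 18)6^{j−1} = 27·3^{j−1} − 72·6^{j−1} = 3·3^{j+1} − 2·6^{j+1}.
By strong induction, t(k) = 3·3^k − 2·6^k for all k ≥ 1.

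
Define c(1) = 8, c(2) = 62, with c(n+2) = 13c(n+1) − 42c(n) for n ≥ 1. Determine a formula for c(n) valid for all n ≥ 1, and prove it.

Claim: c(n) = -6^n + 2·7^n.

Base cases: c(1) = 8 and -6^1 + 2·7^1 = 8; c(2) = 62 and -6^2 + 2·7^2 = 62.
Assume c(j) = -6^j + 2·7^j for all 1 ≤ j ≤ r, where r ≥ 2.
Then c(r+1) = 13c(r) − 42c(r−1) = 13·(-6^r + 2·7^r) − 42·(-6^{r−1} + 2·7^{r−1}) = -(13·6 − 42)6^{r−1} + 2·(13·7 − 42)7^{r−1} = -36·6^{r−1} + 98·7^{r−1} = -6^{r+1} + 2·7^{r+1}.
Hence c(n) = -6^n + 2·7^n for every n ≥ 1, by strong induction.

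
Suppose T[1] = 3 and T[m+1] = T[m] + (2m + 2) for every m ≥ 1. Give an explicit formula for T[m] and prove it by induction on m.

Claim: T[m] = m^2 + m + 1.

Base case: T[1] = 3, and 1^2 + 1 + 1 = 3.
Assume T[j] = j^2 + j + 1.
Then T[j+1] = T[j] + (2j + 2) = (j^2 + j + 1) + (2j + 2) = j^2 + 3j + 3,
and (j+1)^2 + (j+1) + 1 = j^2 + 3j + 3.
This completes the inductive step, so T[m] = m^2 + m + 1 for all m ≥ 1.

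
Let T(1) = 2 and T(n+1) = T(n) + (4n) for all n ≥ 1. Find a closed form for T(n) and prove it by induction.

Claim: T(n) = 2n^2 − 2n + 2.

Base case: T(1) = 2, and 2·1^2 − 2·1 + 2 = 2.
Assume T(k) = 2k^2 − 2k + 2.
Then T(k+1) = T(k) + (4k) = (2k^2 − 2k + 2) + (4k) = 2k^2 + 2k + 2,
and 2·(k+1)^2 − 2·(k+1) + 2 = 2k^2 + 2k + 2.
By induction, T(n) = 2n^2 − 2n + 2 for all n ≥ 1.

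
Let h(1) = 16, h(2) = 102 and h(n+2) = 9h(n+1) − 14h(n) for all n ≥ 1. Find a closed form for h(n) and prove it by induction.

Claim: h(n) = 2·7^n + 2^n.

Base cases: h(1) = 16 and 2·7^1 + 2^1 = 16; h(2) = 102 and 2·7^2 + 2^2 = 102.
Assume h(j) = 2·7^j + 2^j for all 1 ≤ j ≤ m, where m ≥ 2.
Then h(m+1) = 9h(m) − 14h(m−1) = 9·(2·7^m + 2^m) − 14·(2·7^{m−1} + 2^{m−1}) = 2·(9·7 − 14)7^{m−1} + (9·2 − 14)2^{m−1} = 98·7^{m−1} + 4·2^{m−1} = 2·7^{m+1} + 2^{m+1}.
So the formula holds for m+1, and by strong induction h(n) = 2·7^n + 2^n for all n ≥ 1.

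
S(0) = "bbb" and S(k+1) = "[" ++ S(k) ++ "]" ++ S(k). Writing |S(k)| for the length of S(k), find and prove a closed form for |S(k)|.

Claim: |S(k)| = 5·2^k − 2.

Base case: |S(0)| = 3, and 5·2^0 − 2 = 3.
Assume |S(r)| = 5·2^r − 2.
Then |S(r+1)| = 1 + |S(r)| + 1 + |S(r)| = 2|S(r)| + 2 = 2(5·2^r − 2) + 2 = 5·2^{r+1} − 4 + 2 = 5·2^{r+1} − 2.
By induction, |S(k)| = 5·2^k − 2 for all k ≥ 0.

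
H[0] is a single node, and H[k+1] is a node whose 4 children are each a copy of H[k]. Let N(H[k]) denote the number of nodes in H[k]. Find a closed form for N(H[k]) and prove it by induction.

Claim: N(H[k]) = (4^{k+1} − 1)/3.

Base case: N(H[0]) = 1, and (4^{0+1} − 1)/3 = 1.
Assume N(H[j]) = (4^{j+1} − 1)/3.
Then N(H[j+1]) = 1 + 4N(H[j]) = 1 + 4·(4^{j+1} − 1)/3 = 1 + (4^{j+2} − 4)/3 = (3 + 4^{j+2} − 4)/3 = (4^{j+2} − 1)/3.
This completes the inductive step, so N(H[k]) = (4^{k+1} − 1)/3 for all k ≥ 0.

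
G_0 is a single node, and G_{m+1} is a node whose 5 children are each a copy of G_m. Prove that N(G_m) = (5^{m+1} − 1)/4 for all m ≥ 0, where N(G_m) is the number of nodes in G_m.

Base case: N(G_0) = 1, and (5^{0+1} − 1)/4 = 1.
Assume N(G_r) = (5^{r+1} − 1)/4.
Then N(G_{r+1}) = 1 + 5N(G_r) = 1 + 5·(5^{r+1} − 1)/4 = 1 + (5^{r+2} − 5)/4 = (4 + 5^{r+2} − 5)/4 = (5^{r+2} − 1)/4.
By induction, N(G_m) = (5^{m+1} − 1)/4 for all m ≥ 0.

N(G_m) = (5^{m+1} − 1)/4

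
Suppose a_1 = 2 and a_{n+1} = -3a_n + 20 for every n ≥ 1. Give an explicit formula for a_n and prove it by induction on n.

Claim: a_n = (-3)^n + 5.

Base case: a_1 = 2, and (-3)^1 + 5 = -3 + 5 = 2.
Assume a_r = (-3)^r + 5 for some r ≥ 1.
Then a_{r+1} = -3a_r + 20 = -3·((-3)^r + 5) + 20 = -3·(-3)^r − 15 + 20 = (-3)^{r+1} + 5.
Hence a_n = (-3)^n + 5 for every n ≥ 1, by induction.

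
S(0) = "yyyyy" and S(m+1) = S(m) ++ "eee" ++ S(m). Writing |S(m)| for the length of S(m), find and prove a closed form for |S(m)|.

Claim: |S(m)| = 2^{m+3} − 3.

Base case: |S(0)| = 5, and 2^{0+3} − 3 = 5.
Assume |S(j)| = 2^{j+3} − 3.
Then |S(j+1)| = |S(j)| + 3 + |S(j)| = 2|S(j)| + 3 = 2(2^{j+3} − 3) + 3 = 2^{j+1+3} − 6 + 3 = 2^{j+1+3} − 3.
By induction, |S(m)| = 2^{m+3} − 3 for all m ≥ 0.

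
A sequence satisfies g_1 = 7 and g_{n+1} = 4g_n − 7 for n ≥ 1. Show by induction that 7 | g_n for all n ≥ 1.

Base case: g_1 = 7 = 7·1, so 7 | g_1.
Assume 7 | g_m, so g_m = 7t for some integer t.
Then g_{m+1} = 4g_m − 7 = 4·(7t) − 7 = 7(4t − 1), so 7 | g_{m+1}.
So the property holds for m+1, and by induction 7 | g_n for all n ≥ 1.

7 | g_n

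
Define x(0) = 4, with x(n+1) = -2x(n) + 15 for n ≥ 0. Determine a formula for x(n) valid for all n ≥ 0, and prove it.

Claim: x(n) = -(-2)^n + 5.

Base case: x(0) = 4, and -(-2)^0 + 5 = -1 + 5 = 4.
Assume x(k) = -(-2)^k + 5 for some k ≥ 0.
Then x(k+1) = -2x(k) + 15 = -2·(-(-2)^k + 5) + 15 = 2·(-2)^k − 10 + 15 = -(-2)^{k+1} + 5.
So the formula holds for k+1, and by induction x(n) = -(-2)^n + 5 for all n ≥ 0.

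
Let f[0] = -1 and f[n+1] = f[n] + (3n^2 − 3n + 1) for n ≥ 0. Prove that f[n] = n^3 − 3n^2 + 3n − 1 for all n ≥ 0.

Base case: f[0] = -1, and 0^3 − 3·0^2 + 3·0 − 1 = -1.
Assume f[r] = r^3 − 3r^2 + 3r − 1.
Then f[r+1] = f[r] + (3r^2 − 3r + 1) = (r^3 − 3r^2 + 3r − 1) + (3r^2 − 3r + 1) = r^3,
and (r+1)^3 − 3·(r+1)^2 + 3·(r+1) − 1 = r^3.
By induction, f[n] = n^3 − 3n^2 + 3n − 1 for all n ≥ 0.

f[n] = n^3 − 3n^2 + 3n − 1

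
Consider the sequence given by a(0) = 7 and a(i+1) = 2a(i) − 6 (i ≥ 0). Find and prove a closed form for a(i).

Claim: a(i) = 2^i + 6.

Base case: a(0) = 7, and 2^0 + 6 = 1 + 6 = 7.
Assume a(r) = 2^r + 6 for some r ≥ 0.
Then a(r+1) = 2a(r) − 6 = 2·(2^r + 6) − 6 = 2^{r+1} + 12 − 6 = 2^{r+1} + 6.
By induction, a(i) = 2^i + 6 for all i ≥ 0.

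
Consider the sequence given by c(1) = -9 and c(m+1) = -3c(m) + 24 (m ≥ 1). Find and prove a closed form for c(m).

Claim: c(m) = 5·(-3)^m + 6.

Base case: c(1) = -9, and 5·(-3)^1 + 6 = -15 + 6 = -9.
Assume c(j) = 5·(-3)^j + 6 for some j ≥ 1.
Then c(j+1) = -3c(j) + 24 = -3·(5·(-3)^j + 6) + 24 = -15·(-3)^j − 18 + 24 = 5·(-3)^{j+1} + 6.
This completes the inductive step, so c(m) = 5·(-3)^m + 6 for all m ≥ 1.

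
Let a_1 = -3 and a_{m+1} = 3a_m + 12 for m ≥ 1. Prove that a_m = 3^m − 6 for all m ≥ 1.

Base case: a_1 = -3, and 3^1 − 6 = 3 − 6 = -3.
Assume a_r = 3^r − 6 for some r ≥ 1.
Then a_{r+1} = 3a_r + 12 = 3·(3^r − 6) + 12 = 3^{r+1} − 18 + 12 = 3^{r+1} − 6.
By induction, a_m = 3^m − 6 for all m ≥ 1.

a_m = 3^m − 6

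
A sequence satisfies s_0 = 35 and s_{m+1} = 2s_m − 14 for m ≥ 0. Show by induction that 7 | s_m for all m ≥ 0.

Base case: s_0 = 35 = 7·5, so 7 | s_0.
Assume 7 | s_j, so s_j = 7t for some integer t.
Then s_{j+1} = 2s_j − 14 = 2·(7t) − 14 = 7(2t − 2), so 7 | s_{j+1}.
So the property holds for j+1, and by induction 7 | s_m for all m ≥ 0.

7 | s_m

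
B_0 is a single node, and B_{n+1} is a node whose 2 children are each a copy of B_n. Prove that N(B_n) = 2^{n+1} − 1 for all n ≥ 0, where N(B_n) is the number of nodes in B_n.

Base case: N(B_0) = 1, and 2^{0+1} − 1 = 1.
Assume N(B_k) = 2^{k+1} − 1.
Then N(B_{k+1}) = 1 + 2N(B_k) = 1 + 2(2^{k+1} − 1) = 2^{k+2} − 2 + 1 = 2^{k+2} − 1.
Hence N(B_n) = 2^{n+1} − 1 for every n ≥ 0, by induction.

N(B_n) = 2^{n+1} − 1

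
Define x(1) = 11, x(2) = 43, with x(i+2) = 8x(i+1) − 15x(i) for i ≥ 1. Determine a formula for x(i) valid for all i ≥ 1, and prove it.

Claim: x(i) = 5^i + 2·3^i.

Base cases: x(1) = 11 and 5^1 + 2·3^1 = 11; x(2) = 43 and 5^2 + 2·3^2 = 43.
Assume x(j) = 5^j + 2·3^j for all 1 ≤ j ≤ r, where r ≥ 2.
Then x(r+1) = 8x(r) − 15x(r−1) = 8·(5^r + 2·3^r) − 15·(5^{r−1} + 2·3^{r−1}) = (8·5 − 15)5^{r−1} + 2·(8·3 − 15)3^{r−1} = 25·5^{r−1} + 18·3^{r−1} = 5^{r+1} + 2·3^{r+1}.
So the formula holds for r+1, and by strong induction x(i) = 5^i + 2·3^i for all i ≥ 1.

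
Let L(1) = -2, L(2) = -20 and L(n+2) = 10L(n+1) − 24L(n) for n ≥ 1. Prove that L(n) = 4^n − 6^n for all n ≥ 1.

Base cases: L(1) = -2 and 4^1 − 6^1 = -2; L(2) = -20 and 4^2 − 6^2 = -20.
Assume L(j) = 4^j − 6^j for all 1 ≤ j ≤ m, where m ≥ 2.
Then L(m+1) = 10L(m) − 24L(m−1) = 10·(4^m − 6^m) − 24·(4^{m−1} − 6^{m−1}) = (10·4 − 24)4^{m−1} − (10·6 − 24)6^{m−1} = 16·4^{m−1} − 36·6^{m−1} = 4^{m+1} − 6^{m+1}.
Hence L(n) = 4^n − 6^n for every n ≥ 1, by strong induction.

L(n) = 4^n − 6^n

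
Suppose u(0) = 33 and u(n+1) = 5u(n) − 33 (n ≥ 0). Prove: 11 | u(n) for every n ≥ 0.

Base case: u(0) = 33 = 11·3, so 11 | u(0).
Assume 11 | u(k), so u(k) = 11t for some integer t.
Then u(k+1) = 5u(k) − 33 = 5·(11t) − 33 = 11(5t − 3), so 11 | u(k+1).
This completes the inductive step, so 11 | u(n) for all n ≥ 0.

11 | u(n)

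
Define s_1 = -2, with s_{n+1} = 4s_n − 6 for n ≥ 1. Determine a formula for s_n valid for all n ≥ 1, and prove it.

Claim: s_n = -4^n + 2.

Base case: s_1 = -2, and -4^1 + 2 = -4 + 2 = -2.
Assume s_k = -4^k + 2 for some k ≥ 1.
Then s_{k+1} = 4s_k − 6 = 4·(-4^k + 2) − 6 = -4^{k+1} + 8 − 6 = -4^{k+1} + 2.
This completes the inductive step, so s_n = -4^n + 2 for all n ≥ 1.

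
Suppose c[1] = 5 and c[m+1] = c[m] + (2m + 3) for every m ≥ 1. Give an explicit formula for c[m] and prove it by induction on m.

Claim: c[m] = m^2 + 2m + 2.

Base case: c[1] = 5, and 1^2 + 2·1 + 2 = 5.
Assume c[k] = k^2 + 2k + 2.
Then c[k+1] = c[k] + (2k + 3) = (k^2 + 2k + 2) + (2k + 3) = k^2 + 4k + 5,
and (k+1)^2 + 2·(k+1) + 2 = k^2 + 4k + 5.
Hence c[m] = m^2 + 2m + 2 for every m ≥ 1, by induction.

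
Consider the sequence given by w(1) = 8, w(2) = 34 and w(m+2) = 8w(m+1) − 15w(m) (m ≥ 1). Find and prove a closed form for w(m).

Claim: w(m) = 5^m + 3^m.

Base cases: w(1) = 8 and 5^1 + 3^1 = 8; w(2) = 34 and 5^2 + 3^2 = 34.
Assume w(i) = 5^i + 3^i for all 1 ≤ i ≤ j, where j ≥ 2.
Then w(j+1) = 8w(j) − 15w(j−1) = 8·(5^j + 3^j) − 15·(5^{j−1} + 3^{j−1}) = (8·5 − 15)5^{j−1} + (8·3 − 15)3^{j−1} = 25·5^{j−1} + 9·3^{j−1} = 5^{j+1} + 3^{j+1}.
Hence w(m) = 5^m + 3^m for every m ≥ 1, by strong induction.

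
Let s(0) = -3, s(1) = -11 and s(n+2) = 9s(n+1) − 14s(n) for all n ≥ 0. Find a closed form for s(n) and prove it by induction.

Claim: s(n) = -7^n − 2·2^n.

Base cases: s(0) = -3 and -7^0 − 2·2^0 = -3; s(1) = -11 and -7^1 − 2·2^1 = -11.
Assume s(j) = -7^j − 2·2^j for all 0 ≤ j ≤ r, where r ≥ 1.
Then s(r+1) = 9s(r) − 14s(r−1) = 9·(-7^r − 2·2^r) − 14·(-7^{r−1} − 2·2^{r−1}) = -(9·7 − 14)7^{r−1} − 2·(9·2 − 14)2^{r−1} = -49·7^{r−1} − 8·2^{r−1} = -7^{r+1} − 2·2^{r+1}.
By strong induction, s(n) = -7^n − 2·2^n for all n ≥ 0.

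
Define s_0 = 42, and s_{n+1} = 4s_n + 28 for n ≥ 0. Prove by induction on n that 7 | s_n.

Base case: s_0 = 42 = 7·6, so 7 | s_0.
Assume 7 | s_m, so s_m = 7t for some integer t.
Then s_{m+1} = 4s_m + 28 = 4·(7t) + 28 = 7(4t + 4), so 7 | s_{m+1}.
By induction, 7 | s_n for all n ≥ 0.

7 | s_n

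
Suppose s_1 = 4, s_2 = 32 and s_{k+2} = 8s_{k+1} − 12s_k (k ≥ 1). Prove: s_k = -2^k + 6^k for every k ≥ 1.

Base cases: s_1 = 4 and -2^1 + 6^1 = 4; s_2 = 32 and -2^2 + 6^2 = 32.
Assume s_i = -2^i + 6^i for all 1 ≤ i ≤ j, where j ≥ 2.
Then s_{j+1} = 8s_j − 12s_{j−1} = 8·(-2^j + 6^j) − 12·(-2^{j−1} + 6^{j−1}) = -(8·2 − 12)2^{j−1} + (8·6 − 12)6^{j−1} = -4·2^{j−1} + 36·6^{j−1} = -2^{j+1} + 6^{j+1}.
This completes the inductive step, so s_k = -2^k + 6^k for all k ≥ 1.

s_k = -2^k + 6^k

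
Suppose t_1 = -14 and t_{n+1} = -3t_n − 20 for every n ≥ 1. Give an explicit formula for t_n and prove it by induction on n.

Claim: t_n = 3·(-3)^n − 5.

Base case: t_1 = -14, and 3·(-3)^1 − 5 = -9 − 5 = -14.
Assume t_r = 3·(-3)^r − 5 for some r ≥ 1.
Then t_{r+1} = -3t_r − 20 = -3·(3·(-3)^r − 5) − 20 = -9·(-3)^r + 15 − 20 = 3·(-3)^{r+1} − 5.
So the formula holds for r+1, and by induction t_n = 3·(-3)^n − 5 for all n ≥ 1.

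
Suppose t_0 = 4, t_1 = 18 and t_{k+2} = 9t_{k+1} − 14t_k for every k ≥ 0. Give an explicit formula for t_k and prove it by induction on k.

Claim: t_k = 2·2^k + 2·7^k.

Base cases: t_0 = 4 and 2·2^0 + 2·7^0 = 4; t_1 = 18 and 2·2^1 + 2·7^1 = 18.
Assume t_j = 2·2^j + 2·7^j for all 0 ≤ j ≤ r, where r ≥ 1.
Then t_{r+1} = 9t_r − 14t_{r−1} = 9·(2·2^r + 2·7^r) − 14·(2·2^{r−1} + 2·7^{r−1}) = 2·(9·2 − 14)2^{r−1} + 2·(9·7 − 14)7^{r−1} = 8·2^{r−1} + 98·7^{r−1} = 2·2^{r+1} + 2·7^{r+1}.
Hence t_k = 2·2^k + 2·7^k for every k ≥ 0, by strong induction.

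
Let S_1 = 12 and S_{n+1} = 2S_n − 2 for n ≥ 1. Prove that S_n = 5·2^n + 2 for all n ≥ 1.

Base case: S_1 = 12, and 5·2^1 + 2 = 10 + 2 = 12.
Assume S_j = 5·2^j + 2 for some j ≥ 1.
Then S_{j+1} = 2S_j − 2 = 2·(5·2^j + 2) − 2 = 10·2^j + 4 − 2 = 5·2^{j+1} + 2.
This completes the inductive step, so S_n = 5·2^n + 2 for all n ≥ 1.

S_n = 5·2^n + 2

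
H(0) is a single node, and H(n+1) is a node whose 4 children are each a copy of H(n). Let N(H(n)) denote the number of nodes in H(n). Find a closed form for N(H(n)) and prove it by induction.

Claim: N(H(n)) = (4^{n+1} − 1)/3.

Base case: N(H(0)) = 1, and (4^{0+1} − 1)/3 = 1.
Assume N(H(j)) = (4^{j+1} − 1)/3.
Then N(H(j+1)) = 1 + 4N(H(j)) = 1 + 4·(4^{j+1} − 1)/3 = 1 + (4^{j+2} − 4)/3 = (3 + 4^{j+2} − 4)/3 = (4^{j+2} − 1)/3.
Hence N(H(n)) = (4^{n+1} − 1)/3 for every n ≥ 0, by induction.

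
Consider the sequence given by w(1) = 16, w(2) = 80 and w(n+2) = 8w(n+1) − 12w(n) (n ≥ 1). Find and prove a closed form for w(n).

Claim: w(n) = 2·6^n + 2·2^n.

Base cases: w(1) = 16 and 2·6^1 + 2·2^1 = 16; w(2) = 80 and 2·6^2 + 2·2^2 = 80.
Assume w(j) = 2·6^j + 2·2^j for all 1 ≤ j ≤ m, where m ≥ 2.
Then w(m+1) = 8w(m) − 12w(m−1) = 8·(2·6^m + 2·2^m) − 12·(2·6^{m−1} + 2·2^{m−1}) = 2·(8·6 − 12)6^{m−1} + 2·(8·2 − 12)2^{m−1} = 72·6^{m−1} + 8·2^{m−1} = 2·6^{m+1} + 2·2^{m+1}.
By strong induction, w(n) = 2·6^n + 2·2^n for all n ≥ 1.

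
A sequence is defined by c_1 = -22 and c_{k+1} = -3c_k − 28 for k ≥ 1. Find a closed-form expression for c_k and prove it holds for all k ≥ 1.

Claim: c_k = 5·(-3)^k − 7.

Base case: c_1 = -22, and 5·(-3)^1 − 7 = -15 − 7 = -22.
Assume c_j = 5·(-3)^j − 7 for some j ≥ 1.
Then c_{j+1} = -3c_j − 28 = -3·(5·(-3)^j − 7) − 28 = -15·(-3)^j + 21 − 28 = 5·(-3)^{j+1} − 7.
So the formula holds for j+1, and by induction c_k = 5·(-3)^k − 7 for all k ≥ 1.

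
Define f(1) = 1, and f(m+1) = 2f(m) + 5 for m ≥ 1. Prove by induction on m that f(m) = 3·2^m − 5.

Base case: f(1) = 1, and 3·2^1 − 5 = 6 − 5 = 1.
Assume f(k) = 3·2^k − 5 for some k ≥ 1.
Then f(k+1) = 2f(k) + 5 = 2·(3·2^k − 5) + 5 = 6·2^k − 10 + 5 = 3·2^{k+1} − 5.
This completes the inductive step, so f(m) = 3·2^m − 5 for all m ≥ 1.

f(m) = 3·2^m − 5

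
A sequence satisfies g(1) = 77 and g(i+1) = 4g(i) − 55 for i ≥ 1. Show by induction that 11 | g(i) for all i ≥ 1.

Base case: g(1) = 77 = 11·7, so 11 | g(1).
Assume 11 | g(j), so g(j) = 11t for some integer t.
Then g(j+1) = 4g(j) − 55 = 4·(11t) − 55 = 11(4t − 5), so 11 | g(j+1).
This completes the inductive step, so 11 | g(i) for all i ≥ 1.

11 | g(i)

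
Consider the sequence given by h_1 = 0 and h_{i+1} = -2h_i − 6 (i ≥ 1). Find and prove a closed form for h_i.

Claim: h_i = -(-2)^i − 2.

Base case: h_1 = 0, and -(-2)^1 − 2 = 2 − 2 = 0.
Assume h_m = -(-2)^m − 2 for some m ≥ 1.
Then h_{m+1} = -2h_m − 6 = -2·(-(-2)^m − 2) − 6 = 2·(-2)^m + 4 − 6 = -(-2)^{m+1} − 2.
So the formula holds for m+1, and by induction h_i = -(-2)^i − 2 for all i ≥ 1.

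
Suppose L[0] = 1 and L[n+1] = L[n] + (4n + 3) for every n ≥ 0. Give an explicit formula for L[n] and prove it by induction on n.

Claim: L[n] = 2n^2 + n + 1.

Base case: L[0] = 1, and 2·0^2 + 0 + 1 = 1.
Assume L[j] = 2j^2 + j + 1.
Then L[j+1] = L[j] + (4j + 3) = (2j^2 + j + 1) + (4j + 3) = 2j^2 + 5j + 4,
and 2·(j+1)^2 + (j+1) + 1 = 2j^2 + 5j + 4.
This completes the inductive step, so L[n] = 2n^2 + n + 1 for all n ≥ 0.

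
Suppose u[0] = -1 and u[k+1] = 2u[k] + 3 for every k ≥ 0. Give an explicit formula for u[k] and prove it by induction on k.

Claim: u[k] = 2^{k+1} − 3.

Base case: u[0] = -1, and 2^{0+1} − 3 = 2 − 3 = -1.
Assume u[j] = 2^{j+1} − 3 for some j ≥ 0.
Then u[j+1] = 2u[j] + 3 = 2·(2^{j+1} − 3) + 3 = 2^{j+2} − 6 + 3 = 2^{j+2} − 3.
By induction, u[k] = 2^{k+1} − 3 for all k ≥ 0.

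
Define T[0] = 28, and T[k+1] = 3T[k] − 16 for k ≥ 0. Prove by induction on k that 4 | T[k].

Base case: T[0] = 28 = 4·7, so 4 | T[0].
Assume 4 | T[m], so T[m] = 4t for some integer t.
Then T[m+1] = 3T[m] − 16 = 3·(4t) − 16 = 4(3t − 4), so 4 | T[m+1].
So the property holds for m+1, and by induction 4 | T[k] for all k ≥ 0.

4 | T[k]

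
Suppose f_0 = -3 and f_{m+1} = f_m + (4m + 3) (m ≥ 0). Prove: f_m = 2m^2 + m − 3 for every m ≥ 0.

Base case: f_0 = -3, and 2·0^2 + 0 − 3 = -3.
Assume f_j = 2j^2 + j − 3.
Then f_{j+1} = f_j + (4j + 3) = (2j^2 + j − 3) + (4j + 3) = 2j^2 + 5j,
and 2·(j+1)^2 + (j+1) − 3 = 2j^2 + 5j.
This completes the inductive step, so f_m = 2m^2 + m − 3 for all m ≥ 0.

f_m = 2m^2 + m − 3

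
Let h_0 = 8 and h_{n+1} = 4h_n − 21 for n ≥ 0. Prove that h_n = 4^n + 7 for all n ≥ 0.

Base case: h_0 = 8, and 4^0 + 7 = 1 + 7 = 8.
Assume h_j = 4^j + 7 for some j ≥ 0.
Then h_{j+1} = 4h_j − 21 = 4·(4^j + 7) − 21 = 4^{j+1} + 28 − 21 = 4^{j+1} + 7.
Hence h_n = 4^n + 7 for every n ≥ 0, by induction.

h_n = 4^n + 7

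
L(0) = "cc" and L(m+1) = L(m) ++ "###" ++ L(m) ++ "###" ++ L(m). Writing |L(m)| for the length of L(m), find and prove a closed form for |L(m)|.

Claim: |L(m)| = 5·3^m − 3.

Base case: |L(0)| = 2, and 5·3^0 − 3 = 2.
Assume |L(r)| = 5·3^r − 3.
Then |L(r+1)| = 3|L(r)| + 6 = 3(5·3^r − 3) + 6 = 5·3^{r+1} − 9 + 6 = 5·3^{r+1} − 3.
Hence |L(m)| = 5·3^m − 3 for every m ≥ 0, by induction.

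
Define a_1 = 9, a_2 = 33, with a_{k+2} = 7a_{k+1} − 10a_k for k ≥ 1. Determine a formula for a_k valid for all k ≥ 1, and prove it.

Claim: a_k = 5^k + 2·2^k.

Base cases: a_1 = 9 and 5^1 + 2·2^1 = 9; a_2 = 33 and 5^2 + 2·2^2 = 33.
Assume a_i = 5^i + 2·2^i for all 1 ≤ i ≤ j, where j ≥ 2.
Then a_{j+1} = 7a_j − 10a_{j−1} = 7·(5^j + 2·2^j) − 10·(5^{j−1} + 2·2^{j−1}) = (7·5 − 10)5^{j−1} + 2·(7·2 − 10)2^{j−1} = 25·5^{j−1} + 8·2^{j−1} = 5^{j+1} + 2·2^{j+1}.
Hence a_k = 5^k + 2·2^k for every k ≥ 1, by strong induction.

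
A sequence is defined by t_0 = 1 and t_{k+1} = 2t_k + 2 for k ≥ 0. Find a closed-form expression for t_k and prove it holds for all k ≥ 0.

Claim: t_k = 3·2^k − 2.

Base case: t_0 = 1, and 3·2^0 − 2 = 3 − 2 = 1.
Assume t_j = 3·2^j − 2 for some j ≥ 0.
Then t_{j+1} = 2t_j + 2 = 2·(3·2^j − 2) + 2 = 6·2^j − 4 + 2 = 3·2^{j+1} − 2.
So the formula holds for j+1, and by induction t_k = 3·2^k − 2 for all k ≥ 0.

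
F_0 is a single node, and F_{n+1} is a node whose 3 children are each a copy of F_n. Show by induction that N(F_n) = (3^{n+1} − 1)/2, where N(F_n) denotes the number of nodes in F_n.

Base case: N(F_0) = 1, and (3^{0+1} − 1)/2 = 1.
Assume N(F_m) = (3^{m+1} − 1)/2.
Then N(F_{m+1}) = 1 + 3N(F_m) = 1 + 3·(3^{m+1} − 1)/2 = 1 + (3^{m+2} − 3)/2 = (2 + 3^{m+2} − 3)/2 = (3^{m+2} − 1)/2.
This completes the inductive step, so N(F_n) = (3^{n+1} − 1)/2 for all n ≥ 0.

N(F_n) = (3^{n+1} − 1)/2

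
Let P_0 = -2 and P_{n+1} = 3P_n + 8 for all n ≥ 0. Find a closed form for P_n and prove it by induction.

Claim: P_n = 2·3^n − 4.

Base case: P_0 = -2, and 2·3^0 − 4 = 2 − 4 = -2.
Assume P_r = 2·3^r − 4 for some r ≥ 0.
Then P_{r+1} = 3P_r + 8 = 3·(2·3^r − 4) + 8 = 6·3^r − 12 + 8 = 2·3^{r+1} − 4.
By induction, P_n = 2·3^n − 4 for all n ≥ 0.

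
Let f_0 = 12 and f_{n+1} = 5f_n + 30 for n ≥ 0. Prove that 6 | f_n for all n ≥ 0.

Base case: f_0 = 12 = 6·2, so 6 | f_0.
Assume 6 | f_j, so f_j = 6t for some integer t.
Then f_{j+1} = 5f_j + 30 = 5·(6t) + 30 = 6(5t + 5), so 6 | f_{j+1}.
So the property holds for j+1, and by induction 6 | f_n for all n ≥ 0.

6 | f_n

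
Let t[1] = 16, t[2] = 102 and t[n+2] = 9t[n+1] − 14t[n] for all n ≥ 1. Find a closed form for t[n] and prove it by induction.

Claim: t[n] = 2^n + 2·7^n.

Base cases: t[1] = 16 and 2^1 + 2·7^1 = 16; t[2] = 102 and 2^2 + 2·7^2 = 102.
Assume t[j] = 2^j + 2·7^j for all 1 ≤ j ≤ k, where k ≥ 2.
Then t[k+1] = 9t[k] − 14t[k−1] = 9·(2^k + 2·7^k) − 14·(2^{k−1} + 2·7^{k−1}) = (9·2 − 14)2^{k−1} + 2·(9·7 − 14)7^{k−1} = 4·2^{k−1} + 98·7^{k−1} = 2^{k+1} + 2·7^{k+1}.
Hence t[n] = 2^n + 2·7^n for every n ≥ 1, by strong induction.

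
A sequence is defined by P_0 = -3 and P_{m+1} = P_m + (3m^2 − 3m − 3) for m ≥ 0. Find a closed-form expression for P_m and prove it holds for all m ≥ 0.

Claim: P_m = m^3 − 3m^2 − m − 3.

Base case: P_0 = -3, and 0^3 − 3·0^2 − 0 − 3 = -3.
Assume P_r = r^3 − 3r^2 − r − 3.
Then P_{r+1} = P_r + (3r^2 − 3r − 3) = (r^3 − 3r^2 − r − 3) + (3r^2 − 3r − 3) = r^3 − 4r − 6,
and (r+1)^3 − 3·(r+1)^2 − (r+1) − 3 = r^3 − 4r − 6.
By induction, P_m = m^3 − 3m^2 − m − 3 for all m ≥ 0.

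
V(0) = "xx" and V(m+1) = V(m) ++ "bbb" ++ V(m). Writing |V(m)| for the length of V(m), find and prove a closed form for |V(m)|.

Claim: |V(m)| = 5·2^m − 3.

Base case: |V(0)| = 2, and 5·2^0 − 3 = 2.
Assume |V(r)| = 5·2^r − 3.
Then |V(r+1)| = |V(r)| + 3 + |V(r)| = 2|V(r)| + 3 = 2(5·2^r − 3) + 3 = 5·2^{r+1} − 6 + 3 = 5·2^{r+1} − 3.
This completes the inductive step, so |V(m)| = 5·2^m − 3 for all m ≥ 0.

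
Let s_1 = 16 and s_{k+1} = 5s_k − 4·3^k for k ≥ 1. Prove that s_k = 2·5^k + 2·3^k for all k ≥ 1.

Base case: s_1 = 16, and 2·5^1 + 2·3^1 = 10 + 6 = 16.
Assume s_m = 2·5^m + 2·3^m for some m ≥ 1.
Then s_{m+1} = 5s_m − 4·3^m = 5·(2·5^m + 2·3^m) − 4·3^m = 2·5^{m+1} + 10·3^m − 4·3^m = 2·5^{m+1} + 6·3^m = 2·5^{m+1} + 2·3^{m+1}.
So the formula holds for m+1, and by induction s_k = 2·5^k + 2·3^k for all k ≥ 1.

s_k = 2·5^k + 2·3^k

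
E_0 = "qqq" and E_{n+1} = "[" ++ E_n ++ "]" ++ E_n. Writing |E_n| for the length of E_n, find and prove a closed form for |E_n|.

Claim: |E_n| = 5·2^n − 2.

Base case: |E_0| = 3, and 5·2^0 − 2 = 3.
Assume |E_k| = 5·2^k − 2.
Then |E_{k+1}| = 1 + |E_k| + 1 + |E_k| = 2|E_k| + 2 = 2(5·2^k − 2) + 2 = 5·2^{k+1} − 4 + 2 = 5·2^{k+1} − 2.
Hence |E_n| = 5·2^n − 2 for every n ≥ 0, by induction.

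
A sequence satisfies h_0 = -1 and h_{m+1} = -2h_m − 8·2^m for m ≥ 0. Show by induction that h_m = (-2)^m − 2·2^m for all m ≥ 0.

Base case: h_0 = -1, and (-2)^0 − 2·2^0 = 1 − 2 = -1.
Assume h_r = (-2)^r − 2·2^r for some r ≥ 0.
Then h_{r+1} = -2h_r − 8·2^r = -2·((-2)^r − 2·2^r) − 8·2^r = (-2)^{r+1} + 4·2^r − 8·2^r = (-2)^{r+1} − 4·2^r = (-2)^{r+1} − 2·2^{r+1}.
This completes the inductive step, so h_m = (-2)^m − 2·2^m for all m ≥ 0.

h_m = (-2)^m − 2·2^m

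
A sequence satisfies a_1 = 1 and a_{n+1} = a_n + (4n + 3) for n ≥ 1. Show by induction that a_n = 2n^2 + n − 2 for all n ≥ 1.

Base case: a_1 = 1, and 2·1^2 + 1 − 2 = 1.
Assume a_m = 2m^2 + m − 2.
Then a_{m+1} = a_m + (4m + 3) = (2m^2 + m − 2) + (4m + 3) = 2m^2 + 5m + 1,
and 2·(m+1)^2 + (m+1) − 2 = 2m^2 + 5m + 1.
By induction, a_n = 2n^2 + n − 2 for all n ≥ 1.

a_n = 2n^2 + n − 2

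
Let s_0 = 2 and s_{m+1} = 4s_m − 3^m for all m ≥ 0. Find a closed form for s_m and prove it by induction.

Claim: s_m = 4^m + 3^m.

Base case: s_0 = 2, and 4^0 + 3^0 = 1 + 1 = 2.
Assume s_k = 4^k + 3^k for some k ≥ 0.
Then s_{k+1} = 4s_k − 3^k = 4·(4^k + 3^k) − 3^k = 4^{k+1} + 4·3^k − 3^k = 4^{k+1} + 3·3^k = 4^{k+1} + 3^{k+1}.
Hence s_m = 4^m + 3^m for every m ≥ 0, by induction.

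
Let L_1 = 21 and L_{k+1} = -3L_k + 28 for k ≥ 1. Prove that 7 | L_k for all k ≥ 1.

Base case: L_1 = 21 = 7·3, so 7 | L_1.
Assume 7 | L_j, so L_j = 7t for some integer t.
Then L_{j+1} = -3L_j + 28 = -3·(7t) + 28 = 7(-3t + 4), so 7 | L_{j+1}.
By induction, 7 | L_k for all k ≥ 1.

7 | L_k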